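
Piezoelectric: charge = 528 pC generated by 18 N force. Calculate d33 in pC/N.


d33 = 528 / 18 = 29.3 pC/N

29.3


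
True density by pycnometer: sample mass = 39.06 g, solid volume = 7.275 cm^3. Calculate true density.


TD = 39.06 / 7.275 = 5.369 g/cm^3

5.369


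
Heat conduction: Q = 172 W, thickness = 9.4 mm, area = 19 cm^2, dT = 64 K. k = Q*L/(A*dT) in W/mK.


k = 172*9.4/1000/(19/10000*64) = 13.3 W/mK

13.3


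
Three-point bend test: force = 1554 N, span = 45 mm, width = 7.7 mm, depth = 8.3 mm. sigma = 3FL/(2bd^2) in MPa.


sigma = 3*1554*45/(2*7.7*8.3^2) = 197.7 MPa

197.7


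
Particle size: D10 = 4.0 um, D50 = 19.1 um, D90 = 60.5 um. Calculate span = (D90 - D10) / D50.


Span = (60.5 - 4.0) / 19.1 = 56.5 / 19.1 = 2.958

2.958


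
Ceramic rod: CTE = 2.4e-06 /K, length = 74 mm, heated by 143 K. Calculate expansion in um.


dL = 2.4e-06 * 74 * 143 * 1000 = 25.397 um

25.397


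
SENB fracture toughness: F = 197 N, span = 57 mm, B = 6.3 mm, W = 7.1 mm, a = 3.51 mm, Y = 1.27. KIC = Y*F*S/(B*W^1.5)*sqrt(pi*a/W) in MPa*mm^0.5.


KIC = 1.27*197*57/(6.3*7.1^1.5)*sqrt(pi*3.51/7.1) = 149.11

149.11


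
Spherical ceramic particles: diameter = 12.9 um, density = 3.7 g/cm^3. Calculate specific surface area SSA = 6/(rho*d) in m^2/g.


SSA = 6 / (3.7 * 12.9) = 0.126 m^2/g

0.126


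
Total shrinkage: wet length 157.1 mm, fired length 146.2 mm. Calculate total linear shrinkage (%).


TS = (157.1 - 146.2) / 157.1 * 100 = 6.94%

6.94


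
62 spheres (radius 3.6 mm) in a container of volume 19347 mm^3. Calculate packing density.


V_sphere = 4/3*pi*3.6^3 = 195.4322 mm^3
Total V = 62*195.4322 = 12116.7964 mm^3
PD = 12116.7964 / 19347 = 0.626

0.626


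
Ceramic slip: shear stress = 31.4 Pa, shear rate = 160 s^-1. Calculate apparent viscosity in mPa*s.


eta = tau/gamma * 1000 = 31.4/160 * 1000 = 196.3 mPa*s

196.3


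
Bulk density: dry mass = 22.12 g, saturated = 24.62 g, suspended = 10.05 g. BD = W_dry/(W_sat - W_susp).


BD = 22.12 / (24.62 - 10.05) = 22.12 / 14.57 = 1.518 g/cm^3

1.518


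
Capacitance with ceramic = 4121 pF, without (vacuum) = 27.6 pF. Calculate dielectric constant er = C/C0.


er = 4121 / 27.6 = 149.31

149.31


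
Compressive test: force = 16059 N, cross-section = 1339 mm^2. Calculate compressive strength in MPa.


CS = 16059 / 1339 = 12.0 MPa

12.0


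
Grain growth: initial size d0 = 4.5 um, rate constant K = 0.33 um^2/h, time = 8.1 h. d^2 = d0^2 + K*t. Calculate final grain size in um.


d^2 = 4.5^2 + 0.33*8.1 = 22.923
d = sqrt(22.923) = 4.79 um

4.79


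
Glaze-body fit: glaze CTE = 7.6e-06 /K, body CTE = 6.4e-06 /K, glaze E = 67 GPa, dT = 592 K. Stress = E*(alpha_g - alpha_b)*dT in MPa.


Stress = 67*1000*(7.6e-06 - 6.4e-06)*592 = 47.6 MPa

47.6


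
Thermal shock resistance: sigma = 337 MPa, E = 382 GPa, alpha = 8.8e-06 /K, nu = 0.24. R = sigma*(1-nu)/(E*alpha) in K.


R = 337*(1-0.24)/(382*1000*8.8e-06) = 76 K

76


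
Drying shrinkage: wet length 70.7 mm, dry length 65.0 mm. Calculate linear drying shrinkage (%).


DS = (70.7 - 65.0) / 70.7 * 100 = 8.06%

8.06


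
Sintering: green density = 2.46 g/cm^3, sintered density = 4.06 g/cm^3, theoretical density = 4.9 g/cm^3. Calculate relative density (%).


Relative = 4.06 / 4.9 * 100 = 82.9%

82.9


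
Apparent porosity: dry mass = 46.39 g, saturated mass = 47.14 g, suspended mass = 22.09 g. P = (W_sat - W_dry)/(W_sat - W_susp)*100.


P = (47.14 - 46.39) / (47.14 - 22.09) * 100 = 0.75 / 25.05 * 100 = 3.0%

3.0


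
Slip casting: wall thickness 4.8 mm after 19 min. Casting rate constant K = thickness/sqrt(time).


K = 4.8 / sqrt(19) = 4.8 / 4.3589 = 1.101 mm/min^0.5

1.101


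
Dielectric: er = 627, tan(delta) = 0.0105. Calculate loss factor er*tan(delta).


Loss = 627 * 0.0105 = 6.584

6.584


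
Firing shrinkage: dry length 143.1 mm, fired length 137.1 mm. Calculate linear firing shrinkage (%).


FS = (143.1 - 137.1) / 143.1 * 100 = 4.19%

4.19


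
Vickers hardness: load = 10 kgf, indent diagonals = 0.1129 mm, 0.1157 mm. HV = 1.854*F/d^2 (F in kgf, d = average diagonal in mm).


d_avg = (0.1129+0.1157)/2 = 0.1143 mm
HV = 1.854*10/0.1143^2 = 1419

1419


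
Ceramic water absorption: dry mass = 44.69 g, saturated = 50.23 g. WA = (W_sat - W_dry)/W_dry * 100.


WA = (50.23 - 44.69) / 44.69 * 100 = 12.4%

12.4


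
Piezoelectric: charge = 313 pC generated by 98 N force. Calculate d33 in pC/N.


d33 = 313 / 98 = 3.2 pC/N

3.2


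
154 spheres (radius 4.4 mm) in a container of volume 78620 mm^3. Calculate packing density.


V_sphere = 4/3*pi*4.4^3 = 356.8179 mm^3
Total V = 154*356.8179 = 54949.9566 mm^3
PD = 54949.9566 / 78620 = 0.699

0.699


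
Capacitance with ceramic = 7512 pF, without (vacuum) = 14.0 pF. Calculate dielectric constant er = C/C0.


er = 7512 / 14.0 = 536.57

536.57


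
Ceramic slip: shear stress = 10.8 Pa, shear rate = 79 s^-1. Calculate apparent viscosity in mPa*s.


eta = tau/gamma * 1000 = 10.8/79 * 1000 = 136.7 mPa*s

136.7


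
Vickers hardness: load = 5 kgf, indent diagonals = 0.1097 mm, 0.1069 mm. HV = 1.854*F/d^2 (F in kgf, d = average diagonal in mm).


d_avg = (0.1097+0.1069)/2 = 0.1083 mm
HV = 1.854*5/0.1083^2 = 790

790


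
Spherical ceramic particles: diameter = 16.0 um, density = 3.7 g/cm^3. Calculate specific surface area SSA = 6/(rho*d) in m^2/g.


SSA = 6 / (3.7 * 16.0) = 0.101 m^2/g

0.101


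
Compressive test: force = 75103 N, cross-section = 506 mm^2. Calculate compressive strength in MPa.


CS = 75103 / 506 = 148.4 MPa

148.4


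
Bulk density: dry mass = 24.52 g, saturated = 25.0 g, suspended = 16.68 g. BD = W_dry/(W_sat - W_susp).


BD = 24.52 / (25.0 - 16.68) = 24.52 / 8.32 = 2.947 g/cm^3

2.947


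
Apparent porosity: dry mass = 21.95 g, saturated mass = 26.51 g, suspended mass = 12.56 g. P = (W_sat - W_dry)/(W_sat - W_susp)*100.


P = (26.51 - 21.95) / (26.51 - 12.56) * 100 = 4.56 / 13.95 * 100 = 32.7%

32.7


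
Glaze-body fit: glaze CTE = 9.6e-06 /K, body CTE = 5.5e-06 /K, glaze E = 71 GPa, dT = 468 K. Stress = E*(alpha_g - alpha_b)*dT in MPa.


Stress = 71*1000*(9.6e-06 - 5.5e-06)*468 = 136.2 MPa

136.2


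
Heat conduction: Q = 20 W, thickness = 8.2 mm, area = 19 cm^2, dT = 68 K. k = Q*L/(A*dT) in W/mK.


k = 20*8.2/1000/(19/10000*68) = 1.27 W/mK

1.27


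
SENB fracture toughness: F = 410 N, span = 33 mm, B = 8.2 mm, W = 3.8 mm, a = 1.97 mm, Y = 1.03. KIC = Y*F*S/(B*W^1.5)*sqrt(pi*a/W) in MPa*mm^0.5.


KIC = 1.03*410*33/(8.2*3.8^1.5)*sqrt(pi*1.97/3.8) = 292.79

292.79


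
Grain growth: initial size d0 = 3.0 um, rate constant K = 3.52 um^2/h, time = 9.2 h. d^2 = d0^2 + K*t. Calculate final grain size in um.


d^2 = 3.0^2 + 3.52*9.2 = 41.384
d = sqrt(41.384) = 6.43 um

6.43


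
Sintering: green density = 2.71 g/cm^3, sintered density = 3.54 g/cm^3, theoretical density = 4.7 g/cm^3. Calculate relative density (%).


Relative = 3.54 / 4.7 * 100 = 75.3%

75.3


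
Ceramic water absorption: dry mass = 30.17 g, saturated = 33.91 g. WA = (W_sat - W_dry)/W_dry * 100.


WA = (33.91 - 30.17) / 30.17 * 100 = 12.4%

12.4


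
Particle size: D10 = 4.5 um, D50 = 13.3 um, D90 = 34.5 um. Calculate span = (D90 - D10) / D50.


Span = (34.5 - 4.5) / 13.3 = 30.0 / 13.3 = 2.256

2.256


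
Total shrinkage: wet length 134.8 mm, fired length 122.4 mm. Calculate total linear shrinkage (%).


TS = (134.8 - 122.4) / 134.8 * 100 = 9.2%

9.2


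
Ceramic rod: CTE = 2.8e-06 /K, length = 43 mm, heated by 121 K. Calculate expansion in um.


dL = 2.8e-06 * 43 * 121 * 1000 = 14.568 um

14.568


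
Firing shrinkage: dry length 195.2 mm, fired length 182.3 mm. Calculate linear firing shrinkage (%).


FS = (195.2 - 182.3) / 195.2 * 100 = 6.61%

6.61


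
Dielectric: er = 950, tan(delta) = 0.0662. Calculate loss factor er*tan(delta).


Loss = 950 * 0.0662 = 62.89

62.89


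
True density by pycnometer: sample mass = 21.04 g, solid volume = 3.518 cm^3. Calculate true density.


TD = 21.04 / 3.518 = 5.981 g/cm^3

5.981


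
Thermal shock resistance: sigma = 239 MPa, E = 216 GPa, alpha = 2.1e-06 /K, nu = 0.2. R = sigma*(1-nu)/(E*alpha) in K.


R = 239*(1-0.2)/(216*1000*2.1e-06) = 422 K

422


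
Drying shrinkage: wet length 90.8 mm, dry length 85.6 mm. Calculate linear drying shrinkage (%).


DS = (90.8 - 85.6) / 90.8 * 100 = 5.73%

5.73


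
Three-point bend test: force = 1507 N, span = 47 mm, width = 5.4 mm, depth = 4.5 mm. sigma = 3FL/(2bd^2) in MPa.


sigma = 3*1507*47/(2*5.4*4.5^2) = 971.6 MPa

971.6


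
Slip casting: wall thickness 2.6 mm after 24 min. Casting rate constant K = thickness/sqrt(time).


K = 2.6 / sqrt(24) = 2.6 / 4.899 = 0.531 mm/min^0.5

0.531


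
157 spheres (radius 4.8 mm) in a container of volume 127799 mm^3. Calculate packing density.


V_sphere = 4/3*pi*4.8^3 = 463.2467 mm^3
Total V = 157*463.2467 = 72729.7319 mm^3
PD = 72729.7319 / 127799 = 0.569

0.569


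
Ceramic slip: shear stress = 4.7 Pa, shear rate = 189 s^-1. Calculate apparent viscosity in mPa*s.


eta = tau/gamma * 1000 = 4.7/189 * 1000 = 24.9 mPa*s

24.9


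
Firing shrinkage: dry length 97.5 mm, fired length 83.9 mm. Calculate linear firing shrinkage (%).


FS = (97.5 - 83.9) / 97.5 * 100 = 13.95%

13.95


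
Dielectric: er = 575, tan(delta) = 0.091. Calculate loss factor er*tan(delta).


Loss = 575 * 0.091 = 52.325

52.325


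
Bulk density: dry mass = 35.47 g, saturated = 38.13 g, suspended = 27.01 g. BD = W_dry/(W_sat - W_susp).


BD = 35.47 / (38.13 - 27.01) = 35.47 / 11.12 = 3.19 g/cm^3

3.19


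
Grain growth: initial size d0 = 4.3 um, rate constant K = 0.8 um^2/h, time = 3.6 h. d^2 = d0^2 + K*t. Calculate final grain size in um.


d^2 = 4.3^2 + 0.8*3.6 = 21.37
d = sqrt(21.37) = 4.62 um

4.62


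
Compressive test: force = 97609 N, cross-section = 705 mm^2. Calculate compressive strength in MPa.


CS = 97609 / 705 = 138.5 MPa

138.5


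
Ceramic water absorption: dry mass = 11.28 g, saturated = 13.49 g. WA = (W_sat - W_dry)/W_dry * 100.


WA = (13.49 - 11.28) / 11.28 * 100 = 19.59%

19.59


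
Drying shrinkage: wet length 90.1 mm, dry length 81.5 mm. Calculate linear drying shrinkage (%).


DS = (90.1 - 81.5) / 90.1 * 100 = 9.54%

9.54


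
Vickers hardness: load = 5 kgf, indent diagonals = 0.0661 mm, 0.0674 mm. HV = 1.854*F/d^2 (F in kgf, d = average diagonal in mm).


d_avg = (0.0661+0.0674)/2 = 0.06675 mm
HV = 1.854*5/0.06675^2 = 2081

2081


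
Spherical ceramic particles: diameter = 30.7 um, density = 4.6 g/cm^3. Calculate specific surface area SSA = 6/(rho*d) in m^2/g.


SSA = 6 / (4.6 * 30.7) = 0.042 m^2/g

0.042


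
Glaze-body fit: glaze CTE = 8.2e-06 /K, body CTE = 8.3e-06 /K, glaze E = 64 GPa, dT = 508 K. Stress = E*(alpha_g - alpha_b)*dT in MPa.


Stress = 64*1000*(8.2e-06 - 8.3e-06)*508 = -3.3 MPa

-3.3


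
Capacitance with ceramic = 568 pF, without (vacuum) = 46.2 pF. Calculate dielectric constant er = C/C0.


er = 568 / 46.2 = 12.29

12.29


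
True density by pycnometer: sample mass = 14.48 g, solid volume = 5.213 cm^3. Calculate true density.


TD = 14.48 / 5.213 = 2.778 g/cm^3

2.778


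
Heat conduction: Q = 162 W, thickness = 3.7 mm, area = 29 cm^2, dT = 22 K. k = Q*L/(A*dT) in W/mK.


k = 162*3.7/1000/(29/10000*22) = 9.39 W/mK

9.39


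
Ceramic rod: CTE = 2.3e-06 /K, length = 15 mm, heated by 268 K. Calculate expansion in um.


dL = 2.3e-06 * 15 * 268 * 1000 = 9.246 um

9.246


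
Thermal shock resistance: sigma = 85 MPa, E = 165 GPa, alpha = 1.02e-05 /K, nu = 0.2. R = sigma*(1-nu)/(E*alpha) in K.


R = 85*(1-0.2)/(165*1000*1.02e-05) = 40 K

40


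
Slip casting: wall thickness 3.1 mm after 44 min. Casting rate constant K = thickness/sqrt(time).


K = 3.1 / sqrt(44) = 3.1 / 6.6332 = 0.467 mm/min^0.5

0.467


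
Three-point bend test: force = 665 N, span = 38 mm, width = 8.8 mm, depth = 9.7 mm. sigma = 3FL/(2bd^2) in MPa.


sigma = 3*665*38/(2*8.8*9.7^2) = 45.8 MPa

45.8


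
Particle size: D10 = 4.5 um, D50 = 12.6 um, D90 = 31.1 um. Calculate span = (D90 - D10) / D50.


Span = (31.1 - 4.5) / 12.6 = 26.6 / 12.6 = 2.111

2.111


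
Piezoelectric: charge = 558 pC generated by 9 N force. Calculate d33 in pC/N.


d33 = 558 / 9 = 62.0 pC/N

62.0


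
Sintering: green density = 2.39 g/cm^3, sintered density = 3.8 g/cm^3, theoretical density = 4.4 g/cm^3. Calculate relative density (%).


Relative = 3.8 / 4.4 * 100 = 86.4%

86.4


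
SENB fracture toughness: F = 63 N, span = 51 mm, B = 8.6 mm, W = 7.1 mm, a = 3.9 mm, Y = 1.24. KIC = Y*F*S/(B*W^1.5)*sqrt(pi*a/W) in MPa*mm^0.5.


KIC = 1.24*63*51/(8.6*7.1^1.5)*sqrt(pi*3.9/7.1) = 32.17

32.17


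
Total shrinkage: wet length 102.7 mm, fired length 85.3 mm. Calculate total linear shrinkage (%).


TS = (102.7 - 85.3) / 102.7 * 100 = 16.94%

16.94


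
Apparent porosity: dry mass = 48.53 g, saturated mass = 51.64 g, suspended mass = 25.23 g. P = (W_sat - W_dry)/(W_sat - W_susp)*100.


P = (51.64 - 48.53) / (51.64 - 25.23) * 100 = 3.11 / 26.41 * 100 = 11.8%

11.8


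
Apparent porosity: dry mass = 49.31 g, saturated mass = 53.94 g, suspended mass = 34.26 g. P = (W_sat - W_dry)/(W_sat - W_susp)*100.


P = (53.94 - 49.31) / (53.94 - 34.26) * 100 = 4.63 / 19.68 * 100 = 23.5%

23.5


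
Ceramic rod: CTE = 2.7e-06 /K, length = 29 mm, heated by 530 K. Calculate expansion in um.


dL = 2.7e-06 * 29 * 530 * 1000 = 41.499 um

41.499


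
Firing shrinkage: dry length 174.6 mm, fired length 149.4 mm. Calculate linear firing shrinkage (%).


FS = (174.6 - 149.4) / 174.6 * 100 = 14.43%

14.43


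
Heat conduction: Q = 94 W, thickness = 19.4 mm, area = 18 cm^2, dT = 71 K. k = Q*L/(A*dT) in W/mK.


k = 94*19.4/1000/(18/10000*71) = 14.27 W/mK

14.27


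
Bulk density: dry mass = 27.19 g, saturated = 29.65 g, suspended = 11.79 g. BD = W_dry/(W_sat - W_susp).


BD = 27.19 / (29.65 - 11.79) = 27.19 / 17.86 = 1.522 g/cm^3

1.522


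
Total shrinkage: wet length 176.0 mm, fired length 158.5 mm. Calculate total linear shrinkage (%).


TS = (176.0 - 158.5) / 176.0 * 100 = 9.94%

9.94


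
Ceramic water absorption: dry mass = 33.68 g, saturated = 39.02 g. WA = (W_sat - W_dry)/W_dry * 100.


WA = (39.02 - 33.68) / 33.68 * 100 = 15.86%

15.86


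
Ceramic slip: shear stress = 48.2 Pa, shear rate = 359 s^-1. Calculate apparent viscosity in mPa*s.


eta = tau/gamma * 1000 = 48.2/359 * 1000 = 134.3 mPa*s

134.3


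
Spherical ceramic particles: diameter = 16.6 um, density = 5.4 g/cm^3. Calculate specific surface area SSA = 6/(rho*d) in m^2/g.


SSA = 6 / (5.4 * 16.6) = 0.067 m^2/g

0.067


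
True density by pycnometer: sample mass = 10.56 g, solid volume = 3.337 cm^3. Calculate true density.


TD = 10.56 / 3.337 = 3.165 g/cm^3

3.165


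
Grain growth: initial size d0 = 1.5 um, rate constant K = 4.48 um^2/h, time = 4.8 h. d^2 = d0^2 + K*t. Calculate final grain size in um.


d^2 = 1.5^2 + 4.48*4.8 = 23.754
d = sqrt(23.754) = 4.87 um

4.87


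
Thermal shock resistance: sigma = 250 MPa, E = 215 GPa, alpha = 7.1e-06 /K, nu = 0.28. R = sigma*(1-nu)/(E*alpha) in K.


R = 250*(1-0.28)/(215*1000*7.1e-06) = 118 K

118


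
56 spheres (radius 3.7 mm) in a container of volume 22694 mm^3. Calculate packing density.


V_sphere = 4/3*pi*3.7^3 = 212.1748 mm^3
Total V = 56*212.1748 = 11881.7888 mm^3
PD = 11881.7888 / 22694 = 0.524

0.524


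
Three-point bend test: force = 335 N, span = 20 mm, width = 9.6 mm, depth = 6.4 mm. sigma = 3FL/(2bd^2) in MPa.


sigma = 3*335*20/(2*9.6*6.4^2) = 25.6 MPa

25.6


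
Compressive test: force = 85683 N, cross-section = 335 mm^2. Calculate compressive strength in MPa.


CS = 85683 / 335 = 255.8 MPa

255.8


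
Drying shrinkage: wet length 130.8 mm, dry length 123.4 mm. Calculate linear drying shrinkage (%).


DS = (130.8 - 123.4) / 130.8 * 100 = 5.66%

5.66


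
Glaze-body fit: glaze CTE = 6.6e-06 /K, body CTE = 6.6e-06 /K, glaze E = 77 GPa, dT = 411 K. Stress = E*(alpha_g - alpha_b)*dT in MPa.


Stress = 77*1000*(6.6e-06 - 6.6e-06)*411 = 0.0 MPa

0.0


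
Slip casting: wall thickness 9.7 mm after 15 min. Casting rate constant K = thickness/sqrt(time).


K = 9.7 / sqrt(15) = 9.7 / 3.873 = 2.505 mm/min^0.5

2.505


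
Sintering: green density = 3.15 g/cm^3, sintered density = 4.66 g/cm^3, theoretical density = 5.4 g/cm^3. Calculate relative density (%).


Relative = 4.66 / 5.4 * 100 = 86.3%

86.3


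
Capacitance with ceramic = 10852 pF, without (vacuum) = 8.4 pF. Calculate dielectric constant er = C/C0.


er = 10852 / 8.4 = 1291.9

1291.9


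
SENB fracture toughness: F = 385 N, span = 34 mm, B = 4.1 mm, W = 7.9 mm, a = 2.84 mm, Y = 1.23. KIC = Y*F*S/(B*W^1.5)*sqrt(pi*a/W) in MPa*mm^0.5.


KIC = 1.23*385*34/(4.1*7.9^1.5)*sqrt(pi*2.84/7.9) = 187.95

187.95


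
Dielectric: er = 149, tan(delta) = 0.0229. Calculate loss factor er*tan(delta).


Loss = 149 * 0.0229 = 3.412

3.412


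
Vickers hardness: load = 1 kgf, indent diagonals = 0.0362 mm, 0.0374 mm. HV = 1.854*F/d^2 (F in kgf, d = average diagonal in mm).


d_avg = (0.0362+0.0374)/2 = 0.0368 mm
HV = 1.854*1/0.0368^2 = 1369

1369


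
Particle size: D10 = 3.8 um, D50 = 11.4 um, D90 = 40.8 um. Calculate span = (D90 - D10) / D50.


Span = (40.8 - 3.8) / 11.4 = 37.0 / 11.4 = 3.246

3.246


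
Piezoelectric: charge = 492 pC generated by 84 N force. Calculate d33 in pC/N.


d33 = 492 / 84 = 5.9 pC/N

5.9


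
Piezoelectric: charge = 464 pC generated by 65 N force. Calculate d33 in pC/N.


d33 = 464 / 65 = 7.1 pC/N

7.1


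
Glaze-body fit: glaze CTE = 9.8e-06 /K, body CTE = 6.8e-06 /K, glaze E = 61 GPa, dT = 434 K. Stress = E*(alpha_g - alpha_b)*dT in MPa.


Stress = 61*1000*(9.8e-06 - 6.8e-06)*434 = 79.4 MPa

79.4


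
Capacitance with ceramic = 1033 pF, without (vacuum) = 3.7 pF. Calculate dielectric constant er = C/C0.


er = 1033 / 3.7 = 279.19

279.19


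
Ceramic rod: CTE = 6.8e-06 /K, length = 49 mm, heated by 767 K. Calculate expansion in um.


dL = 6.8e-06 * 49 * 767 * 1000 = 255.564 um

255.564


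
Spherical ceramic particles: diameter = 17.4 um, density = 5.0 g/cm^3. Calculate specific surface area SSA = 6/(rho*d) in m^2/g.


SSA = 6 / (5.0 * 17.4) = 0.069 m^2/g

0.069


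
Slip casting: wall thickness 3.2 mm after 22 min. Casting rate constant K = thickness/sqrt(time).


K = 3.2 / sqrt(22) = 3.2 / 4.6904 = 0.682 mm/min^0.5

0.682


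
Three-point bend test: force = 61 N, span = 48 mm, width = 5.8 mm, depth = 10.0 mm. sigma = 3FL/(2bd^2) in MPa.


sigma = 3*61*48/(2*5.8*10.0^2) = 7.6 MPa

7.6


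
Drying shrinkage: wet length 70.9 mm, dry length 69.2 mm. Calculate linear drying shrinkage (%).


DS = (70.9 - 69.2) / 70.9 * 100 = 2.4%

2.4


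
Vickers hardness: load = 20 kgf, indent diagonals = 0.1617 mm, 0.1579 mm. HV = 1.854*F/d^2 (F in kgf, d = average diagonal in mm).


d_avg = (0.1617+0.1579)/2 = 0.1598 mm
HV = 1.854*20/0.1598^2 = 1452

1452


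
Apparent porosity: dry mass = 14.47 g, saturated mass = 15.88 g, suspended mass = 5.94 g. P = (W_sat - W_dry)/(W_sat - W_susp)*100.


P = (15.88 - 14.47) / (15.88 - 5.94) * 100 = 1.41 / 9.94 * 100 = 14.2%

14.2


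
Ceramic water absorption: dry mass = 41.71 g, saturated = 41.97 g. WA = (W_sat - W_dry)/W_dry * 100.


WA = (41.97 - 41.71) / 41.71 * 100 = 0.62%

0.62


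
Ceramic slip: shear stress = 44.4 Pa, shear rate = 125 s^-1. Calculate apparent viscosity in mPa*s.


eta = tau/gamma * 1000 = 44.4/125 * 1000 = 355.2 mPa*s

355.2


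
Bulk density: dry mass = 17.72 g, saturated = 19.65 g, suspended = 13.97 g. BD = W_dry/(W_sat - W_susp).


BD = 17.72 / (19.65 - 13.97) = 17.72 / 5.68 = 3.12 g/cm^3

3.12


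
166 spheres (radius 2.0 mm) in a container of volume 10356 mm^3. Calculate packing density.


V_sphere = 4/3*pi*2.0^3 = 33.5103 mm^3
Total V = 166*33.5103 = 5562.7098 mm^3
PD = 5562.7098 / 10356 = 0.537

0.537


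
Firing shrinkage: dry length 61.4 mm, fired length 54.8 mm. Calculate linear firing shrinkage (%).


FS = (61.4 - 54.8) / 61.4 * 100 = 10.75%

10.75


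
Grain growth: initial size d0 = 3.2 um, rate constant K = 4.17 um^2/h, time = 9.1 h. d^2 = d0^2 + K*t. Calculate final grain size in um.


d^2 = 3.2^2 + 4.17*9.1 = 48.187
d = sqrt(48.187) = 6.94 um

6.94


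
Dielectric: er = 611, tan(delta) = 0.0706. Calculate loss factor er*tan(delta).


Loss = 611 * 0.0706 = 43.137

43.137


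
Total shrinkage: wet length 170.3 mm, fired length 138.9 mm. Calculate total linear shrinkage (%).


TS = (170.3 - 138.9) / 170.3 * 100 = 18.44%

18.44


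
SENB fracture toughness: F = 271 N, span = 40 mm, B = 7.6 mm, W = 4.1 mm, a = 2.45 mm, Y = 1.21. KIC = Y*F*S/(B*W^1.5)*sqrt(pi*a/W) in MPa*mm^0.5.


KIC = 1.21*271*40/(7.6*4.1^1.5)*sqrt(pi*2.45/4.1) = 284.83

284.83


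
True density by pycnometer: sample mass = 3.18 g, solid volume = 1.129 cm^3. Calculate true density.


TD = 3.18 / 1.129 = 2.817 g/cm^3

2.817


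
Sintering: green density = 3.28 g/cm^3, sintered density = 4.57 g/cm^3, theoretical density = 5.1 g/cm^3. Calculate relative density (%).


Relative = 4.57 / 5.1 * 100 = 89.6%

89.6


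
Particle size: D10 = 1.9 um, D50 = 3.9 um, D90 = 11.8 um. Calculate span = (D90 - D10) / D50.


Span = (11.8 - 1.9) / 3.9 = 9.9 / 3.9 = 2.538

2.538


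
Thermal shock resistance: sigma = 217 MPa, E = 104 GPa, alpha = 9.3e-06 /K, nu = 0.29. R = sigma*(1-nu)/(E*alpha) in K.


R = 217*(1-0.29)/(104*1000*9.3e-06) = 159 K

159


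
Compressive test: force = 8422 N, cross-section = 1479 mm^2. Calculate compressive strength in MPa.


CS = 8422 / 1479 = 5.7 MPa

5.7


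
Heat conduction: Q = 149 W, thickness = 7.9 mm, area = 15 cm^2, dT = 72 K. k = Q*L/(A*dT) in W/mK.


k = 149*7.9/1000/(15/10000*72) = 10.9 W/mK

10.9


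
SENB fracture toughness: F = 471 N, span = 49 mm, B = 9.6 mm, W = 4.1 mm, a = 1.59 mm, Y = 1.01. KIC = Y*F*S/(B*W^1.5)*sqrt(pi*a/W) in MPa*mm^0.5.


KIC = 1.01*471*49/(9.6*4.1^1.5)*sqrt(pi*1.59/4.1) = 322.83

322.83


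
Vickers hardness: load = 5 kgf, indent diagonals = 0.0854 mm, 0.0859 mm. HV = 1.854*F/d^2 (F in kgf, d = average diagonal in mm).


d_avg = (0.0854+0.0859)/2 = 0.08565 mm
HV = 1.854*5/0.08565^2 = 1264

1264


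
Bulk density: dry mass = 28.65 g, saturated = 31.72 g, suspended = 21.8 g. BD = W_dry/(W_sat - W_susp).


BD = 28.65 / (31.72 - 21.8) = 28.65 / 9.92 = 2.888 g/cm^3

2.888


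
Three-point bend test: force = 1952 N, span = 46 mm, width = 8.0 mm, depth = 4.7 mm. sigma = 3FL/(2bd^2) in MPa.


sigma = 3*1952*46/(2*8.0*4.7^2) = 762.2 MPa

762.2


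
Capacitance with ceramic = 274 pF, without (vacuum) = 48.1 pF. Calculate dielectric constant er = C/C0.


er = 274 / 48.1 = 5.7

5.7


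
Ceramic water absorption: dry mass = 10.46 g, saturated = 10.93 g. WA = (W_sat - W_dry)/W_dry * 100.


WA = (10.93 - 10.46) / 10.46 * 100 = 4.49%

4.49


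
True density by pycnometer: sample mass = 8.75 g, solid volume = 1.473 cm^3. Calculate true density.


TD = 8.75 / 1.473 = 5.94 g/cm^3

5.94


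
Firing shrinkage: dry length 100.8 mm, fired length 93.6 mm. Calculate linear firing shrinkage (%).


FS = (100.8 - 93.6) / 100.8 * 100 = 7.14%

7.14


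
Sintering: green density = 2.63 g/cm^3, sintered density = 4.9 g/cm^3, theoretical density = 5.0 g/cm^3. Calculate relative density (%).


Relative = 4.9 / 5.0 * 100 = 98.0%

98.0


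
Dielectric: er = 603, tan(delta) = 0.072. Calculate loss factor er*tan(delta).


Loss = 603 * 0.072 = 43.416

43.416


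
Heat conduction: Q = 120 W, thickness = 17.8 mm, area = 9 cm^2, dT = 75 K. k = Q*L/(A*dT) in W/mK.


k = 120*17.8/1000/(9/10000*75) = 31.64 W/mK

31.64


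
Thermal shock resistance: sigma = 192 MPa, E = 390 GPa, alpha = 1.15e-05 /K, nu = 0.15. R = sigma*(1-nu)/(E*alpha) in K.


R = 192*(1-0.15)/(390*1000*1.15e-05) = 36 K

36


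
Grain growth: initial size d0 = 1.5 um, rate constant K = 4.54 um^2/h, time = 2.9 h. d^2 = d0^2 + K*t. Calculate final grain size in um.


d^2 = 1.5^2 + 4.54*2.9 = 15.416
d = sqrt(15.416) = 3.93 um

3.93


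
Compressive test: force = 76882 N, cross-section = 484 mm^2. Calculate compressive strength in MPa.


CS = 76882 / 484 = 158.8 MPa

158.8


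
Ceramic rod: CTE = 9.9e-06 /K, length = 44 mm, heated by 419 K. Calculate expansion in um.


dL = 9.9e-06 * 44 * 419 * 1000 = 182.516 um

182.516


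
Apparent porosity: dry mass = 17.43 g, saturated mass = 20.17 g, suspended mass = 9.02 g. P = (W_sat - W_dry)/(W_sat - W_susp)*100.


P = (20.17 - 17.43) / (20.17 - 9.02) * 100 = 2.74 / 11.15 * 100 = 24.6%

24.6


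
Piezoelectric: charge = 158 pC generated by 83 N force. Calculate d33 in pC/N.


d33 = 158 / 83 = 1.9 pC/N

1.9


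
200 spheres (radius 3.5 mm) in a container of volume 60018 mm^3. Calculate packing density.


V_sphere = 4/3*pi*3.5^3 = 179.5944 mm^3
Total V = 200*179.5944 = 35918.88 mm^3
PD = 35918.88 / 60018 = 0.598

0.598


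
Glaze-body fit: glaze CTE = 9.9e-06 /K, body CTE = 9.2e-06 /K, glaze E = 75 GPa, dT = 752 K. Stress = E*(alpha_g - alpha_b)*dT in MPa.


Stress = 75*1000*(9.9e-06 - 9.2e-06)*752 = 39.5 MPa

39.5


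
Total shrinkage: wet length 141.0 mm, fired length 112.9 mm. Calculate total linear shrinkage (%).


TS = (141.0 - 112.9) / 141.0 * 100 = 19.93%

19.93


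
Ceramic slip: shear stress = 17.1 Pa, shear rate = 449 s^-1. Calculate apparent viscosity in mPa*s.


eta = tau/gamma * 1000 = 17.1/449 * 1000 = 38.1 mPa*s

38.1


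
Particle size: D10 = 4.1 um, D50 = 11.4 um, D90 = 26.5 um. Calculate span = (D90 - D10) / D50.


Span = (26.5 - 4.1) / 11.4 = 22.4 / 11.4 = 1.965

1.965


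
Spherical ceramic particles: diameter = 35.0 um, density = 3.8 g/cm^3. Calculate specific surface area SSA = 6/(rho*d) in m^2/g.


SSA = 6 / (3.8 * 35.0) = 0.045 m^2/g

0.045


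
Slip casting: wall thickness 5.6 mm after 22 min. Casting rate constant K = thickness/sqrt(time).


K = 5.6 / sqrt(22) = 5.6 / 4.6904 = 1.194 mm/min^0.5

1.194


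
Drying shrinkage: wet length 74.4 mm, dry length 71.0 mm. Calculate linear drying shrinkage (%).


DS = (74.4 - 71.0) / 74.4 * 100 = 4.57%

4.57


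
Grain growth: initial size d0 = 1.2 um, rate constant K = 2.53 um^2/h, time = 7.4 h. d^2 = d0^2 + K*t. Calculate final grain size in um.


d^2 = 1.2^2 + 2.53*7.4 = 20.162
d = sqrt(20.162) = 4.49 um

4.49


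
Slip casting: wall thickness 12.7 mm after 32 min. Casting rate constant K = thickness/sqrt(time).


K = 12.7 / sqrt(32) = 12.7 / 5.6569 = 2.245 mm/min^0.5

2.245


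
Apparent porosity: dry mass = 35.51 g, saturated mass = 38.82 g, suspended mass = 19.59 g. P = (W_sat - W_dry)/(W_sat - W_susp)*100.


P = (38.82 - 35.51) / (38.82 - 19.59) * 100 = 3.31 / 19.23 * 100 = 17.2%

17.2


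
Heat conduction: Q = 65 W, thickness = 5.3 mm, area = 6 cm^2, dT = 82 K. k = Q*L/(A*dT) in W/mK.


k = 65*5.3/1000/(6/10000*82) = 7.0 W/mK

7.0


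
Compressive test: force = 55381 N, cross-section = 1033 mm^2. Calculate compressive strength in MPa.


CS = 55381 / 1033 = 53.6 MPa

53.6


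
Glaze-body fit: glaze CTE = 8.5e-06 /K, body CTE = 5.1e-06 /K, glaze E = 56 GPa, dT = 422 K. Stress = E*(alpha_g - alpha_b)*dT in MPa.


Stress = 56*1000*(8.5e-06 - 5.1e-06)*422 = 80.3 MPa

80.3


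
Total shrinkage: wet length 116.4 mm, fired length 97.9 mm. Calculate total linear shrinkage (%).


TS = (116.4 - 97.9) / 116.4 * 100 = 15.89%

15.89


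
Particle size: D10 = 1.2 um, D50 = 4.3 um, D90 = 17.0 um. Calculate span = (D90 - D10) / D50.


Span = (17.0 - 1.2) / 4.3 = 15.8 / 4.3 = 3.674

3.674


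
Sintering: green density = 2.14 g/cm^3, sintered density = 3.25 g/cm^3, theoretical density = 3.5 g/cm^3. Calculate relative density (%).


Relative = 3.25 / 3.5 * 100 = 92.9%

92.9


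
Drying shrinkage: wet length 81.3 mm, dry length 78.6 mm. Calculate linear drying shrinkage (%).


DS = (81.3 - 78.6) / 81.3 * 100 = 3.32%

3.32


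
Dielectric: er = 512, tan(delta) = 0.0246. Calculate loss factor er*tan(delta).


Loss = 512 * 0.0246 = 12.595

12.595


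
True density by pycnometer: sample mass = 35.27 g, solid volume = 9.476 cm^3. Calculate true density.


TD = 35.27 / 9.476 = 3.722 g/cm^3

3.722


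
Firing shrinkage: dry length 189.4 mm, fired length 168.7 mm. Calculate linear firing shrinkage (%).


FS = (189.4 - 168.7) / 189.4 * 100 = 10.93%

10.93


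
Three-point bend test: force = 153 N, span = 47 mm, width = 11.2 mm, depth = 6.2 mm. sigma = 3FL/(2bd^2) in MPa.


sigma = 3*153*47/(2*11.2*6.2^2) = 25.1 MPa

25.1


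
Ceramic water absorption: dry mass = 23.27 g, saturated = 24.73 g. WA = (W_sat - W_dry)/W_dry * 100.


WA = (24.73 - 23.27) / 23.27 * 100 = 6.27%

6.27


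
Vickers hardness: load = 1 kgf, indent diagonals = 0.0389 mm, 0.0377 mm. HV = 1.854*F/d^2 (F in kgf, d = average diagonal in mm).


d_avg = (0.0389+0.0377)/2 = 0.0383 mm
HV = 1.854*1/0.0383^2 = 1264

1264


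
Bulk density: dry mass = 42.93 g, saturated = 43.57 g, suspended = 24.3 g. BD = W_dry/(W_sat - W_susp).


BD = 42.93 / (43.57 - 24.3) = 42.93 / 19.27 = 2.228 g/cm^3

2.228


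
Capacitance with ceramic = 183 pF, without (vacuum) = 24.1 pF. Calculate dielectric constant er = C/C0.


er = 183 / 24.1 = 7.59

7.59


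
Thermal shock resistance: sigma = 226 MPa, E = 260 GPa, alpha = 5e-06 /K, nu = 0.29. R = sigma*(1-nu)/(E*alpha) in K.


R = 226*(1-0.29)/(260*1000*5e-06) = 123 K

123


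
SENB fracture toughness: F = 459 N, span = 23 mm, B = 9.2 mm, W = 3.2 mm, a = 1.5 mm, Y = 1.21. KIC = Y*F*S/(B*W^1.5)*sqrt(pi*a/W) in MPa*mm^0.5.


KIC = 1.21*459*23/(9.2*3.2^1.5)*sqrt(pi*1.5/3.2) = 294.35

294.35


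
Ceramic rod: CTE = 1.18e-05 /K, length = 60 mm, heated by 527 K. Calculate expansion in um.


dL = 1.18e-05 * 60 * 527 * 1000 = 373.116 um

373.116


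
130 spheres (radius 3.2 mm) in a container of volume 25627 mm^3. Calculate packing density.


V_sphere = 4/3*pi*3.2^3 = 137.2583 mm^3
Total V = 130*137.2583 = 17843.579 mm^3
PD = 17843.579 / 25627 = 0.696

0.696


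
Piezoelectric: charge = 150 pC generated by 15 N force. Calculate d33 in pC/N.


d33 = 150 / 15 = 10.0 pC/N

10.0


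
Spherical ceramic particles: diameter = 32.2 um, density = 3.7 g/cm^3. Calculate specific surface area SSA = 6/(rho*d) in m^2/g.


SSA = 6 / (3.7 * 32.2) = 0.05 m^2/g

0.05


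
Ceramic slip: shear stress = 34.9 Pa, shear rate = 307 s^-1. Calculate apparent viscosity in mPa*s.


eta = tau/gamma * 1000 = 34.9/307 * 1000 = 113.7 mPa*s

113.7


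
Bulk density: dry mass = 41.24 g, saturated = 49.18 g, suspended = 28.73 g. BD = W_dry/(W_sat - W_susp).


BD = 41.24 / (49.18 - 28.73) = 41.24 / 20.45 = 2.017 g/cm^3

2.017


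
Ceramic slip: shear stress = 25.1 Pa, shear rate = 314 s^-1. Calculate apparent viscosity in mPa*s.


eta = tau/gamma * 1000 = 25.1/314 * 1000 = 79.9 mPa*s

79.9


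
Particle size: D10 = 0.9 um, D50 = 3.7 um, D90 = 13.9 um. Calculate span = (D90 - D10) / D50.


Span = (13.9 - 0.9) / 3.7 = 13.0 / 3.7 = 3.514

3.514


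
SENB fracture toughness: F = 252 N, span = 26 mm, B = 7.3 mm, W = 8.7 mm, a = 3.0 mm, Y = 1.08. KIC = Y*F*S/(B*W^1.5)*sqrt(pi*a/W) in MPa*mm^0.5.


KIC = 1.08*252*26/(7.3*8.7^1.5)*sqrt(pi*3.0/8.7) = 39.32

39.32


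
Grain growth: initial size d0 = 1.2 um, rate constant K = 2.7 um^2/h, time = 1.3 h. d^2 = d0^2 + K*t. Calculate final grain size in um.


d^2 = 1.2^2 + 2.7*1.3 = 4.95
d = sqrt(4.95) = 2.22 um

2.22


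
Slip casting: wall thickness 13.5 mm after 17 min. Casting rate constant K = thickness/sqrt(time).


K = 13.5 / sqrt(17) = 13.5 / 4.1231 = 3.274 mm/min^0.5

3.274


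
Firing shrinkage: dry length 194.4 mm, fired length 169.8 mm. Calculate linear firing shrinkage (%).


FS = (194.4 - 169.8) / 194.4 * 100 = 12.65%

12.65


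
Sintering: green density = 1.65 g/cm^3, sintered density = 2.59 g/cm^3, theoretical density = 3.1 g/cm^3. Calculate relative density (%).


Relative = 2.59 / 3.1 * 100 = 83.5%

83.5


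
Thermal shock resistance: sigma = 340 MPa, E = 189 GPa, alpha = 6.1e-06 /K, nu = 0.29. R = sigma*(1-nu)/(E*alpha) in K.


R = 340*(1-0.29)/(189*1000*6.1e-06) = 209 K

209


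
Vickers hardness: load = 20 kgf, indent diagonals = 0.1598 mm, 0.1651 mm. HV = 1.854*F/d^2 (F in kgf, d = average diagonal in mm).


d_avg = (0.1598+0.1651)/2 = 0.16245 mm
HV = 1.854*20/0.16245^2 = 1405

1405


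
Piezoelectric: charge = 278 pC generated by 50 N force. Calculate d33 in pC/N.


d33 = 278 / 50 = 5.6 pC/N

5.6


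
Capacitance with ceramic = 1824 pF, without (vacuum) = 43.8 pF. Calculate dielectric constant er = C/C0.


er = 1824 / 43.8 = 41.64

41.64


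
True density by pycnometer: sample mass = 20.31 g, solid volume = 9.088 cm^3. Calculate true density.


TD = 20.31 / 9.088 = 2.235 g/cm^3

2.235


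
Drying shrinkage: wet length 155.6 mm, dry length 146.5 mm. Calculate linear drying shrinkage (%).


DS = (155.6 - 146.5) / 155.6 * 100 = 5.85%

5.85


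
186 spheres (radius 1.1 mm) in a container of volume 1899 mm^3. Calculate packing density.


V_sphere = 4/3*pi*1.1^3 = 5.5753 mm^3
Total V = 186*5.5753 = 1037.0058 mm^3
PD = 1037.0058 / 1899 = 0.546

0.546


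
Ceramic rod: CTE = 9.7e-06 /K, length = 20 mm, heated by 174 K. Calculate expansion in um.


dL = 9.7e-06 * 20 * 174 * 1000 = 33.756 um

33.756


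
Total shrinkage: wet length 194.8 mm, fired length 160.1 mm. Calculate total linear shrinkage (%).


TS = (194.8 - 160.1) / 194.8 * 100 = 17.81%

17.81


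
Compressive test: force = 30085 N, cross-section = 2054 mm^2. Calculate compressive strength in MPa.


CS = 30085 / 2054 = 14.6 MPa

14.6


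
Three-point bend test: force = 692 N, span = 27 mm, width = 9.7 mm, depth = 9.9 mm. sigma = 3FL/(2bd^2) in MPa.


sigma = 3*692*27/(2*9.7*9.9^2) = 29.5 MPa

29.5


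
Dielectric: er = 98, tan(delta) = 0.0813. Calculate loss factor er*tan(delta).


Loss = 98 * 0.0813 = 7.967

7.967


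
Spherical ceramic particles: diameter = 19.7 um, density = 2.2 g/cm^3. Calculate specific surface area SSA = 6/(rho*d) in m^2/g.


SSA = 6 / (2.2 * 19.7) = 0.138 m^2/g

0.138


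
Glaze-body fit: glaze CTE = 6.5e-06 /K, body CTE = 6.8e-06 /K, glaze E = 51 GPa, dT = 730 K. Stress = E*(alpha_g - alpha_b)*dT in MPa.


Stress = 51*1000*(6.5e-06 - 6.8e-06)*730 = -11.2 MPa

-11.2


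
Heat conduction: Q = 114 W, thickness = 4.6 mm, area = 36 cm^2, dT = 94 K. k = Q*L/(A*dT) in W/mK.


k = 114*4.6/1000/(36/10000*94) = 1.55 W/mK

1.55


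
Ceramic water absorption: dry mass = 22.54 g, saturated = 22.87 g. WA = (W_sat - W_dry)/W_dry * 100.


WA = (22.87 - 22.54) / 22.54 * 100 = 1.46%

1.46


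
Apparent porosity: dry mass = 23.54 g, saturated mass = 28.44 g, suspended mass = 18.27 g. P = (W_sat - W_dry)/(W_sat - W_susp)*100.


P = (28.44 - 23.54) / (28.44 - 18.27) * 100 = 4.9 / 10.17 * 100 = 48.2%

48.2


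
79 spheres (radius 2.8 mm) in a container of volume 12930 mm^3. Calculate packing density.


V_sphere = 4/3*pi*2.8^3 = 91.9523 mm^3
Total V = 79*91.9523 = 7264.2317 mm^3
PD = 7264.2317 / 12930 = 0.562

0.562


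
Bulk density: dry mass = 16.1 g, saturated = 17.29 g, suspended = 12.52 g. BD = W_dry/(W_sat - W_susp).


BD = 16.1 / (17.29 - 12.52) = 16.1 / 4.77 = 3.375 g/cm^3

3.375


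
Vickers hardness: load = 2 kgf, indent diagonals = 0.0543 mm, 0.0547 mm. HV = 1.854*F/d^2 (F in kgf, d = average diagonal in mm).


d_avg = (0.0543+0.0547)/2 = 0.0545 mm
HV = 1.854*2/0.0545^2 = 1248

1248


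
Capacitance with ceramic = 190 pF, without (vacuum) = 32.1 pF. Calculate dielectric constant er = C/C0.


er = 190 / 32.1 = 5.92

5.92


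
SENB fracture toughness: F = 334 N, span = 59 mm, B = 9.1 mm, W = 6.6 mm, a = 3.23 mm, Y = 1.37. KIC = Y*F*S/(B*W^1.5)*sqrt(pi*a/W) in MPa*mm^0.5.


KIC = 1.37*334*59/(9.1*6.6^1.5)*sqrt(pi*3.23/6.6) = 216.95

216.95


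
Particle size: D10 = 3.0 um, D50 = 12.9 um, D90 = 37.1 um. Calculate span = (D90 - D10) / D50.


Span = (37.1 - 3.0) / 12.9 = 34.1 / 12.9 = 2.643

2.643


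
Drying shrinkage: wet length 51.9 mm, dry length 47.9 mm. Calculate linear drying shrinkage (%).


DS = (51.9 - 47.9) / 51.9 * 100 = 7.71%

7.71


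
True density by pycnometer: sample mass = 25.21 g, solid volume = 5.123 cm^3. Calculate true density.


TD = 25.21 / 5.123 = 4.921 g/cm^3

4.921


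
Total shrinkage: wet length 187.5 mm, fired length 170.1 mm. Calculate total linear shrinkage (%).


TS = (187.5 - 170.1) / 187.5 * 100 = 9.28%

9.28


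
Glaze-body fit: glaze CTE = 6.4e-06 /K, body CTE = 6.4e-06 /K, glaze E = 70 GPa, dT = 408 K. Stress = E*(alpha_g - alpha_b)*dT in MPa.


Stress = 70*1000*(6.4e-06 - 6.4e-06)*408 = 0.0 MPa

0.0


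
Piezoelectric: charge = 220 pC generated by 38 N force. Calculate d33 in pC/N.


d33 = 220 / 38 = 5.8 pC/N

5.8


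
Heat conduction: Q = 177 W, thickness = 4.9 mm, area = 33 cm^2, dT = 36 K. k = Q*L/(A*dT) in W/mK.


k = 177*4.9/1000/(33/10000*36) = 7.3 W/mK

7.3


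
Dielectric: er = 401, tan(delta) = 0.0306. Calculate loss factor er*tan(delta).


Loss = 401 * 0.0306 = 12.271

12.271


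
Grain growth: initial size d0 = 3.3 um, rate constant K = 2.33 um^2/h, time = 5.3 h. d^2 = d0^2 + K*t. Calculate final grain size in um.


d^2 = 3.3^2 + 2.33*5.3 = 23.239
d = sqrt(23.239) = 4.82 um

4.82


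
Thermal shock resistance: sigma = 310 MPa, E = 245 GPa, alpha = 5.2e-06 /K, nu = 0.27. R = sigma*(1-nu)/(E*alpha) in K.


R = 310*(1-0.27)/(245*1000*5.2e-06) = 178 K

178


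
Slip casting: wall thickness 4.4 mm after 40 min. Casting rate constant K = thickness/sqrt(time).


K = 4.4 / sqrt(40) = 4.4 / 6.3246 = 0.696 mm/min^0.5

0.696


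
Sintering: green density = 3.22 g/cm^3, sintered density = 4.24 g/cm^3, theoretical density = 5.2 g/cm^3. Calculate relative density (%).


Relative = 4.24 / 5.2 * 100 = 81.5%

81.5


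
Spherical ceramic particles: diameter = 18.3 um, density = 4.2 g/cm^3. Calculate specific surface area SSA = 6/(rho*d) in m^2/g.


SSA = 6 / (4.2 * 18.3) = 0.078 m^2/g

0.078


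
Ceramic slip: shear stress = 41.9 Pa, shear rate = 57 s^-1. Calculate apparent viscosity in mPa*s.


eta = tau/gamma * 1000 = 41.9/57 * 1000 = 735.1 mPa*s

735.1


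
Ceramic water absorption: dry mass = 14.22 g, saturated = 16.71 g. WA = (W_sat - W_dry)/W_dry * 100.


WA = (16.71 - 14.22) / 14.22 * 100 = 17.51%

17.51


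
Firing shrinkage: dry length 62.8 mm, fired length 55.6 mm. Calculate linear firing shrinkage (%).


FS = (62.8 - 55.6) / 62.8 * 100 = 11.46%

11.46


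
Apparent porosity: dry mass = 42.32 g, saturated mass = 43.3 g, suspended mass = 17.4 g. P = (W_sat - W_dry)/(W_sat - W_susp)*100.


P = (43.3 - 42.32) / (43.3 - 17.4) * 100 = 0.98 / 25.9 * 100 = 3.8%

3.8


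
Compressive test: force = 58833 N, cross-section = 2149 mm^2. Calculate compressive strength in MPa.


CS = 58833 / 2149 = 27.4 MPa

27.4


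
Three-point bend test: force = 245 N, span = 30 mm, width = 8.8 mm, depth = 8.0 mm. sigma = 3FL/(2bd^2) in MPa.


sigma = 3*245*30/(2*8.8*8.0^2) = 19.6 MPa

19.6
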